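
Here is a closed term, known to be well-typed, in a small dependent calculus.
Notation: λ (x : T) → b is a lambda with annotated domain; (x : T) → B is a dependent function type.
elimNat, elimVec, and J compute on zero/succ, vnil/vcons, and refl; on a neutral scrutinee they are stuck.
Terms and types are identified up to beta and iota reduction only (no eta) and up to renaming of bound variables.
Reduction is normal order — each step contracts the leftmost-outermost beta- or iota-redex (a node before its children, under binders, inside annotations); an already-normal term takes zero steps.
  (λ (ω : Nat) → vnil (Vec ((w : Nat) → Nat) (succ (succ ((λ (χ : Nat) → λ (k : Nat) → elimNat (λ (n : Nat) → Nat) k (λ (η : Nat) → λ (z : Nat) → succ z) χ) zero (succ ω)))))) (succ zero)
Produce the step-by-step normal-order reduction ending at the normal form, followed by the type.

normal-order reduction sequence:
  (λ (ω : Nat) → vnil (Vec ((w : Nat) → Nat) (succ (succ ((λ (χ : Nat) → λ (k : Nat) → elimNat (λ (n : Nat) → Nat) k (λ (η : Nat) → λ (z : Nat) → succ z) χ) zero (succ ω)))))) (succ zero)
  ~> vnil (Vec ((ω : Nat) → Nat) (succ (succ ((λ (w : Nat) → λ (χ : Nat) → elimNat (λ (k : Nat) → Nat) χ (λ (n : Nat) → λ (η : Nat) → succ η) w) zero (succ (succ zero))))))
  ~> vnil (Vec ((ω : Nat) → Nat) (succ (succ ((λ (w : Nat) → elimNat (λ (χ : Nat) → Nat) w (λ (k : Nat) → λ (n : Nat) → succ n) zero) (succ (succ zero))))))
  ~> vnil (Vec ((ω : Nat) → Nat) (succ (succ (elimNat (λ (w : Nat) → Nat) (succ (succ zero)) (λ (χ : Nat) → λ (k : Nat) → succ k) zero))))
  ~> vnil (Vec ((ω : Nat) → Nat) (succ (succ (succ (succ zero)))))
type:
  Vec (Vec ((ω : Nat) → Nat) (succ (succ (succ (succ zero))))) zero


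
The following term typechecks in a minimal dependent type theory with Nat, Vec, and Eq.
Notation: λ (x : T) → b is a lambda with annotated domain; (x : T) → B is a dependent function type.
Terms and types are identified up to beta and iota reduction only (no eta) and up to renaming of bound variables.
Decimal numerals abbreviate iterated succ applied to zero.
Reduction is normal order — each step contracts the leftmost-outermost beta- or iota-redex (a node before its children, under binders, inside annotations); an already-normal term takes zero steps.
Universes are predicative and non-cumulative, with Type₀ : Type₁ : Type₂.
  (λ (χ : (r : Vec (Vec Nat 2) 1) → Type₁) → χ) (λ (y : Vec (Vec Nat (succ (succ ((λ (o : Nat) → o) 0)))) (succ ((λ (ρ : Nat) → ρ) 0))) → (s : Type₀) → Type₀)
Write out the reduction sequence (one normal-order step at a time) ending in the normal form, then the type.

normal-order reduction sequence:
  (λ (χ : (r : Vec (Vec Nat 2) 1) → Type₁) → χ) (λ (y : Vec (Vec Nat (succ (succ ((λ (o : Nat) → o) 0)))) (succ ((λ (ρ : Nat) → ρ) 0))) → (s : Type₀) → Type₀)
  ~> λ (χ : Vec (Vec Nat (succ (succ ((λ (r : Nat) → r) 0)))) (succ ((λ (y : Nat) → y) 0))) → (o : Type₀) → Type₀
  ~> λ (χ : Vec (Vec Nat 2) (succ ((λ (r : Nat) → r) 0))) → (y : Type₀) → Type₀
  ~> λ (χ : Vec (Vec Nat 2) 1) → (r : Type₀) → Type₀
inferred type:
  (χ : Vec (Vec Nat 2) 1) → Type₁


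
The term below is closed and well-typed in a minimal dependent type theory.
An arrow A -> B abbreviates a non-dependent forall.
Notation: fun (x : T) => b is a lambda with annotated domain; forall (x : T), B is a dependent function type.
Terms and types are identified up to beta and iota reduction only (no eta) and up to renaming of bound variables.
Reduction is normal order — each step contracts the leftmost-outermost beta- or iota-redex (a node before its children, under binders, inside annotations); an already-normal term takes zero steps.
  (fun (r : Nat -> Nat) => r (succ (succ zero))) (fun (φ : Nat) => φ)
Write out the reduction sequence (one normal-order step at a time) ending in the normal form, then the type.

reduction (normal order):
  (fun (r : Nat -> Nat) => r (succ (succ zero))) (fun (φ : Nat) => φ)
  ~> (fun (r : Nat) => r) (succ (succ zero))
  ~> succ (succ zero)
type:
  Nat


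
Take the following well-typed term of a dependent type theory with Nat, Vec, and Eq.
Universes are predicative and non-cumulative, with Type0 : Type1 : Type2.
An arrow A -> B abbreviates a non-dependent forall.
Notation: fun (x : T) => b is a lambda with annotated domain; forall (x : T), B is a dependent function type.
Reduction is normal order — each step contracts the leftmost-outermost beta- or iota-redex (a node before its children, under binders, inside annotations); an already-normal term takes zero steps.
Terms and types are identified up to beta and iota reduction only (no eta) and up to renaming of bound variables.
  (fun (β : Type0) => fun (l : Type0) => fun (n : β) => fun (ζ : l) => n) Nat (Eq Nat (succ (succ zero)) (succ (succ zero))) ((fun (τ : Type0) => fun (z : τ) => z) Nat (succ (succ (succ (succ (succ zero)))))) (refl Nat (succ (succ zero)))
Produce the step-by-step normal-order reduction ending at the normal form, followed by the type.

reduction (normal order):
  (fun (β : Type0) => fun (l : Type0) => fun (n : β) => fun (ζ : l) => n) Nat (Eq Nat (succ (succ zero)) (succ (succ zero))) ((fun (τ : Type0) => fun (z : τ) => z) Nat (succ (succ (succ (succ (succ zero)))))) (refl Nat (succ (succ zero)))
  ~> (fun (β : Type0) => fun (l : Nat) => fun (n : β) => l) (Eq Nat (succ (succ zero)) (succ (succ zero))) ((fun (ζ : Type0) => fun (τ : ζ) => τ) Nat (succ (succ (succ (succ (succ zero)))))) (refl Nat (succ (succ zero)))
  ~> (fun (β : Nat) => fun (l : Eq Nat (succ (succ zero)) (succ (succ zero))) => β) ((fun (n : Type0) => fun (ζ : n) => ζ) Nat (succ (succ (succ (succ (succ zero)))))) (refl Nat (succ (succ zero)))
  ~> (fun (β : Eq Nat (succ (succ zero)) (succ (succ zero))) => (fun (l : Type0) => fun (n : l) => n) Nat (succ (succ (succ (succ (succ zero)))))) (refl Nat (succ (succ zero)))
  ~> (fun (β : Type0) => fun (l : β) => l) Nat (succ (succ (succ (succ (succ zero)))))
  ~> (fun (β : Nat) => β) (succ (succ (succ (succ (succ zero)))))
  ~> succ (succ (succ (succ (succ zero))))
inferred type:
  Nat


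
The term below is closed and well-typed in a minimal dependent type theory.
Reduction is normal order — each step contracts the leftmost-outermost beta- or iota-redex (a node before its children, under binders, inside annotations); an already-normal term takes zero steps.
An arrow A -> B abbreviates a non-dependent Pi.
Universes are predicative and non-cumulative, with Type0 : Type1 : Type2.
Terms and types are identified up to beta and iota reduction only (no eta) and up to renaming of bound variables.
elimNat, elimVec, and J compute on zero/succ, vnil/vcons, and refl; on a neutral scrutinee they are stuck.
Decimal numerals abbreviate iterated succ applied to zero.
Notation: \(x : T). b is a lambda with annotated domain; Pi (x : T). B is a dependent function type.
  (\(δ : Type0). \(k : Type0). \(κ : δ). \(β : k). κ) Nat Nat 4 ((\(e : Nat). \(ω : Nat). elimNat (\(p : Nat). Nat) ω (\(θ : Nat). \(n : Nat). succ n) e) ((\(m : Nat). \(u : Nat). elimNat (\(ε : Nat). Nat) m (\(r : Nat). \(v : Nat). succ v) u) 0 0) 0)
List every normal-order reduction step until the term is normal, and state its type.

reduction (normal order):
  (\(δ : Type0). \(k : Type0). \(κ : δ). \(β : k). κ) Nat Nat 4 ((\(e : Nat). \(ω : Nat). elimNat (\(p : Nat). Nat) ω (\(θ : Nat). \(n : Nat). succ n) e) ((\(m : Nat). \(u : Nat). elimNat (\(ε : Nat). Nat) m (\(r : Nat). \(v : Nat). succ v) u) 0 0) 0)
  ~> (\(δ : Type0). \(k : Nat). \(κ : δ). k) Nat 4 ((\(β : Nat). \(e : Nat). elimNat (\(ω : Nat). Nat) e (\(p : Nat). \(θ : Nat). succ θ) β) ((\(n : Nat). \(m : Nat). elimNat (\(u : Nat). Nat) n (\(ε : Nat). \(r : Nat). succ r) m) 0 0) 0)
  ~> (\(δ : Nat). \(k : Nat). δ) 4 ((\(κ : Nat). \(β : Nat). elimNat (\(e : Nat). Nat) β (\(ω : Nat). \(p : Nat). succ p) κ) ((\(θ : Nat). \(n : Nat). elimNat (\(m : Nat). Nat) θ (\(u : Nat). \(ε : Nat). succ ε) n) 0 0) 0)
  ~> (\(δ : Nat). 4) ((\(k : Nat). \(κ : Nat). elimNat (\(β : Nat). Nat) κ (\(e : Nat). \(ω : Nat). succ ω) k) ((\(p : Nat). \(θ : Nat). elimNat (\(n : Nat). Nat) p (\(m : Nat). \(u : Nat). succ u) θ) 0 0) 0)
  ~> 4
inferred type:
  Nat


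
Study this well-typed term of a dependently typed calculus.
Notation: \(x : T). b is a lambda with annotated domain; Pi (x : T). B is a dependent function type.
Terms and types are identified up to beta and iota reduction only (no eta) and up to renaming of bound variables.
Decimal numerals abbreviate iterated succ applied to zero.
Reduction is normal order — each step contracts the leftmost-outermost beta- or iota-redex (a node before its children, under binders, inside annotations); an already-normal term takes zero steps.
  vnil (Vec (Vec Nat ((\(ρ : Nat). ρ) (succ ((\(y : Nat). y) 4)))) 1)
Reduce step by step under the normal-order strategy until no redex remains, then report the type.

normal-order reduction:
  vnil (Vec (Vec Nat ((\(ρ : Nat). ρ) (succ ((\(y : Nat). y) 4)))) 1)
  ~> vnil (Vec (Vec Nat (succ ((\(ρ : Nat). ρ) 4))) 1)
  ~> vnil (Vec (Vec Nat 5) 1)
inferred type:
  Vec (Vec (Vec Nat 5) 1) 0


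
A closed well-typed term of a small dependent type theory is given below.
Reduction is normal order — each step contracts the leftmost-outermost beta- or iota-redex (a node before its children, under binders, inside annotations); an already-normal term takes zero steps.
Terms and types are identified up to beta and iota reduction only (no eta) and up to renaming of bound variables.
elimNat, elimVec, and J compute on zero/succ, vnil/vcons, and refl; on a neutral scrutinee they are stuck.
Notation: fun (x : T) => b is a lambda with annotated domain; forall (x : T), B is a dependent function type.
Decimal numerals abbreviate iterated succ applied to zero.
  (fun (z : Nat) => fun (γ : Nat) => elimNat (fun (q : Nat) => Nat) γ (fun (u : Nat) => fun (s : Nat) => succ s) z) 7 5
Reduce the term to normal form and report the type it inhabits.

reduced normal form:
  12
inferred type:
  Nat
observation: the leftmost-outermost redex is a beta-redex, and normalization takes 24 steps.


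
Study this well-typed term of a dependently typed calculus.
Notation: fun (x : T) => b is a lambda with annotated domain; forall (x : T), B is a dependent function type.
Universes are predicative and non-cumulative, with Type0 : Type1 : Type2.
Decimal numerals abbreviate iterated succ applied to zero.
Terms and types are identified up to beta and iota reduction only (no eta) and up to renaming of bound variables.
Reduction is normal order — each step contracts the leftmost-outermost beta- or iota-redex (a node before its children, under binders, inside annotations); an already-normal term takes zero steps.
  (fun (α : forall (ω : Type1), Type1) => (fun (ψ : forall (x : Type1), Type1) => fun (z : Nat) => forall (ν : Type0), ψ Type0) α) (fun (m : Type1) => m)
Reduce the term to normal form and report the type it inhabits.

resulting normal form:
  fun (α : Nat) => forall (ω : Type0), Type0
type:
  forall (α : Nat), Type1


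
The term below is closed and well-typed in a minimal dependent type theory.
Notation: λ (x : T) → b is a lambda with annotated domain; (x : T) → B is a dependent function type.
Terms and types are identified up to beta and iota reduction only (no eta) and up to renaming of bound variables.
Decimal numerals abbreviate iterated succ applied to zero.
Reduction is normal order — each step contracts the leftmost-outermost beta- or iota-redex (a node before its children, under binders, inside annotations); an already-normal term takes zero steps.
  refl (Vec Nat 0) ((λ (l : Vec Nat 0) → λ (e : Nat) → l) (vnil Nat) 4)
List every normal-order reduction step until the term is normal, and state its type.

normal-order reduction sequence:
  refl (Vec Nat 0) ((λ (l : Vec Nat 0) → λ (e : Nat) → l) (vnil Nat) 4)
  ~> refl (Vec Nat 0) ((λ (l : Nat) → vnil Nat) 4)
  ~> refl (Vec Nat 0) (vnil Nat)
inferred type:
  Eq (Vec Nat 0) (vnil Nat) (vnil Nat)


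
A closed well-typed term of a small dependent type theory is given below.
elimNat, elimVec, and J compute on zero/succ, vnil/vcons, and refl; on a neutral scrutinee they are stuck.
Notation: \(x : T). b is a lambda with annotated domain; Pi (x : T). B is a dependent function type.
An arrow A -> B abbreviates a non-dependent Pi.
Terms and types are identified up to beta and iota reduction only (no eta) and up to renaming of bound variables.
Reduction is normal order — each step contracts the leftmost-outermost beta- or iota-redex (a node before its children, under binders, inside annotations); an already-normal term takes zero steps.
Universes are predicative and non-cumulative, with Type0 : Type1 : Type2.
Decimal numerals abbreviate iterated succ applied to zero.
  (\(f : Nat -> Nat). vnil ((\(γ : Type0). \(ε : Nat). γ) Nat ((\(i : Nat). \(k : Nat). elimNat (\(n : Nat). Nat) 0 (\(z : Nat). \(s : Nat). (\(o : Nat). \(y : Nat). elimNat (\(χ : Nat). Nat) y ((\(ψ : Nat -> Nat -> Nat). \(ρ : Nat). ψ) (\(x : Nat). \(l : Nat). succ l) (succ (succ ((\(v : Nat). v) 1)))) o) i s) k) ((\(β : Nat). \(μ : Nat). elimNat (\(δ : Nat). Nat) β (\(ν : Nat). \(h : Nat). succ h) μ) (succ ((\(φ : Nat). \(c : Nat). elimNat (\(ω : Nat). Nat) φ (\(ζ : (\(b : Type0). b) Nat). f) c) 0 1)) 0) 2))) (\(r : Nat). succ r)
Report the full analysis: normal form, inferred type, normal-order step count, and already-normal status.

reduced normal form:
  vnil Nat
type:
  Vec Nat 0
steps to reach normal form (normal order): 3
term was already normal: no
first redex: a beta-redex


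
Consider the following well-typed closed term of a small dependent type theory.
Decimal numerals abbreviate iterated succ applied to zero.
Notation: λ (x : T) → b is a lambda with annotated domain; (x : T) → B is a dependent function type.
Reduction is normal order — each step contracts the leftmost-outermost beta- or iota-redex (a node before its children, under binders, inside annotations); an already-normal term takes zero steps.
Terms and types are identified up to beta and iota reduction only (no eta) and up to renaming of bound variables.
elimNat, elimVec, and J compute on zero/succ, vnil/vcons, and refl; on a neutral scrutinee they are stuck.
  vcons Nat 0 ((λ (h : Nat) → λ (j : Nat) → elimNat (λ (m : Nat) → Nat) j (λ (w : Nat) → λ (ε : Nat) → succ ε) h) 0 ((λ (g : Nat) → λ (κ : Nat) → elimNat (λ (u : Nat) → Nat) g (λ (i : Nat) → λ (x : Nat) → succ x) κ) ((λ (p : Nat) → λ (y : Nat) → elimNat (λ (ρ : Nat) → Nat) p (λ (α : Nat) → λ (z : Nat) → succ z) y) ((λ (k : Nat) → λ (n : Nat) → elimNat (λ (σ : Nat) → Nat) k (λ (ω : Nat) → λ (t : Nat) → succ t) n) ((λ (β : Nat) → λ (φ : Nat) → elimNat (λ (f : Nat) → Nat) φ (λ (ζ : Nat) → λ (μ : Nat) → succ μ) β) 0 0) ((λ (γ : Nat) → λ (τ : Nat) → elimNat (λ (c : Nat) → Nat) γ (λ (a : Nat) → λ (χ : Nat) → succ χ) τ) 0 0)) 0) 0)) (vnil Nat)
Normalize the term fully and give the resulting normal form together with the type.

resulting normal form:
  vcons Nat 0 0 (vnil Nat)
type:
  Vec Nat 1


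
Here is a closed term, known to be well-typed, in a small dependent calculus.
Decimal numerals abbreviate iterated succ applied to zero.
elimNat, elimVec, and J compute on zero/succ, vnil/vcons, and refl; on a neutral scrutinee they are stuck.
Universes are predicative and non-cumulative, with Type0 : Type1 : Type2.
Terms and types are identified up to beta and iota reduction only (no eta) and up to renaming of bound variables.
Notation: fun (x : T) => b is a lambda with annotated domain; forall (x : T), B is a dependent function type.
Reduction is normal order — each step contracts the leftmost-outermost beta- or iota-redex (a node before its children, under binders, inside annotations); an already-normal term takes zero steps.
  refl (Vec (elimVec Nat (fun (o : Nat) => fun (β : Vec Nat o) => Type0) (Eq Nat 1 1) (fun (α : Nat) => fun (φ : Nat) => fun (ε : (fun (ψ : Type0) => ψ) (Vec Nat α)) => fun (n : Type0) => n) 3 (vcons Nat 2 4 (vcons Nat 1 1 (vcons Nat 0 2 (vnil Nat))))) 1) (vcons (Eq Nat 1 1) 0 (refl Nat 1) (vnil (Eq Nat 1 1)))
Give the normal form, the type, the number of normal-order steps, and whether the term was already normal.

normal form:
  refl (Vec (Eq Nat 1 1) 1) (vcons (Eq Nat 1 1) 0 (refl Nat 1) (vnil (Eq Nat 1 1)))
inferred type:
  Eq (Vec (Eq Nat 1 1) 1) (vcons (Eq Nat 1 1) 0 (refl Nat 1) (vnil (Eq Nat 1 1))) (vcons (Eq Nat 1 1) 0 (refl Nat 1) (vnil (Eq Nat 1 1)))
normal-order step count: 16
started in normal form: no
first contracted redex: an elimVec iota-redex


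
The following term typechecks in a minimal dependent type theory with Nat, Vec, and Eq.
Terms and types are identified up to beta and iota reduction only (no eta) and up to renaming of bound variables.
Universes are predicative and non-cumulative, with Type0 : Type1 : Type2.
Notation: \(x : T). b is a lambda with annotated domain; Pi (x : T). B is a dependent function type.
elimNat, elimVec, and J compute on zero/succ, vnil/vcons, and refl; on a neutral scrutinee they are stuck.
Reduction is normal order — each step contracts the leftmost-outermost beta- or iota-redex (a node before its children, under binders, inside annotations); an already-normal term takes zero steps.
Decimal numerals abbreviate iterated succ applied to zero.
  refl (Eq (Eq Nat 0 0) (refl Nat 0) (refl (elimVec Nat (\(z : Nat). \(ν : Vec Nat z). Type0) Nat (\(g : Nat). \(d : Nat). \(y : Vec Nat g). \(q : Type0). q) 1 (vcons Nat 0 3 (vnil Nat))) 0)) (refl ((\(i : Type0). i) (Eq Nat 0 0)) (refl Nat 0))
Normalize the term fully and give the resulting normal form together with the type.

normal form:
  refl (Eq (Eq Nat 0 0) (refl Nat 0) (refl Nat 0)) (refl (Eq Nat 0 0) (refl Nat 0))
type:
  Eq (Eq (Eq Nat 0 0) (refl Nat 0) (refl Nat 0)) (refl (Eq Nat 0 0) (refl Nat 0)) (refl (Eq Nat 0 0) (refl Nat 0))


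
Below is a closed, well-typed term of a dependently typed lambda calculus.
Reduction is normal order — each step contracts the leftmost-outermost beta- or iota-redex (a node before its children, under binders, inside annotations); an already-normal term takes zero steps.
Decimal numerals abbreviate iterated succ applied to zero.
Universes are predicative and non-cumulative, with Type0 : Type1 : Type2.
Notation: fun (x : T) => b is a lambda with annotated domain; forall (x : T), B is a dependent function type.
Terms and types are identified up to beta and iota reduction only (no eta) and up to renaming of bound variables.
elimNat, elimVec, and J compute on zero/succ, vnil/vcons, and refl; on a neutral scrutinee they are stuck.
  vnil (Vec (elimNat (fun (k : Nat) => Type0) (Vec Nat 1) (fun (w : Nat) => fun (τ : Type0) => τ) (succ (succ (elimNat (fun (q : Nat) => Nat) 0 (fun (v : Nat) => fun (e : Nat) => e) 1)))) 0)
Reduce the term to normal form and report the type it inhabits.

resulting normal form:
  vnil (Vec (Vec Nat 1) 0)
inferred type:
  Vec (Vec (Vec Nat 1) 0) 0
observation: reduction starts at an elimNat iota-redex, and 11 normal-order steps reach the normal form.


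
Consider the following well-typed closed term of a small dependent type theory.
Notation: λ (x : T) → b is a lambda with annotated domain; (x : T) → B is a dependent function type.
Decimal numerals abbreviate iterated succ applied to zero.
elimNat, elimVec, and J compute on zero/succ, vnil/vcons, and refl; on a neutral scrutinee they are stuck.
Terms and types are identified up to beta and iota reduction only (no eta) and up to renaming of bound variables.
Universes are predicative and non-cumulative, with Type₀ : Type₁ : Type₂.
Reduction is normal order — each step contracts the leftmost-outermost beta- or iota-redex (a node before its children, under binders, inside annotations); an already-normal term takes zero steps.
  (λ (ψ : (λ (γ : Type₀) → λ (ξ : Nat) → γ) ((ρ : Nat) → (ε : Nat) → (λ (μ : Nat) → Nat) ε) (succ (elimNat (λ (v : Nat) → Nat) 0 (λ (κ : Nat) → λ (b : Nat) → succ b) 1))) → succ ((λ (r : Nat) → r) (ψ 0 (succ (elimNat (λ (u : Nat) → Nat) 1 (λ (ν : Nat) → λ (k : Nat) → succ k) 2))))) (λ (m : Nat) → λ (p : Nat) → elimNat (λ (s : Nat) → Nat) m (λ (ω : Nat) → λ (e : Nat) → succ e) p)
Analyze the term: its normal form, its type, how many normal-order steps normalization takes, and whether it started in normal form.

normal form:
  5
type:
  Nat
steps to reach normal form (normal order): 24
started in normal form: no
first contracted redex: a beta-redex


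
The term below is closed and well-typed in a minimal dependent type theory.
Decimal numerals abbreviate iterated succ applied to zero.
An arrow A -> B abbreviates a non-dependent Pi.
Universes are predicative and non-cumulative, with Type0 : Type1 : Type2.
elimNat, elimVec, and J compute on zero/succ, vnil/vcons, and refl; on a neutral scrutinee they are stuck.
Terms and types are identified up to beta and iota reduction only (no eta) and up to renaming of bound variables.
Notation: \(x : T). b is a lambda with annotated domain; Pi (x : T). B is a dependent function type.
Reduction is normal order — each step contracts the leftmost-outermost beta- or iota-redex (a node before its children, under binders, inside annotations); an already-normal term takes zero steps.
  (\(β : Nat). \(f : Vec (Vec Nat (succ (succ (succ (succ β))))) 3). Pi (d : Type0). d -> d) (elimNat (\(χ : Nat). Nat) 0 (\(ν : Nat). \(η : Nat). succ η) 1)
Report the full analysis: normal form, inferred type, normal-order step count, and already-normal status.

normal form:
  \(β : Vec (Vec Nat 5) 3). Pi (f : Type0). f -> f
the term's type:
  Vec (Vec Nat 5) 3 -> Type1
reduction steps (normal order): 5
started in normal form: no
first contracted redex: a beta-redex


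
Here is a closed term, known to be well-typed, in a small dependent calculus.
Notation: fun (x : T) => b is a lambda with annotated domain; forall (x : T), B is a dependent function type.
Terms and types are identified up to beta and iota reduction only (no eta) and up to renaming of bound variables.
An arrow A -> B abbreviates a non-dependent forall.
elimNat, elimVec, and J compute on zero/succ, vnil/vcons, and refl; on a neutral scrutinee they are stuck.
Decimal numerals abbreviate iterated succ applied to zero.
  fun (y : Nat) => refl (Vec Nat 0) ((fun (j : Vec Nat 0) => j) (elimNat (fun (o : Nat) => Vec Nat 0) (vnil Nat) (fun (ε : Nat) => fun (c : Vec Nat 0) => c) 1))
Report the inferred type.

the term's type:
  Nat -> Eq (Vec Nat 0) (vnil Nat) (vnil Nat)


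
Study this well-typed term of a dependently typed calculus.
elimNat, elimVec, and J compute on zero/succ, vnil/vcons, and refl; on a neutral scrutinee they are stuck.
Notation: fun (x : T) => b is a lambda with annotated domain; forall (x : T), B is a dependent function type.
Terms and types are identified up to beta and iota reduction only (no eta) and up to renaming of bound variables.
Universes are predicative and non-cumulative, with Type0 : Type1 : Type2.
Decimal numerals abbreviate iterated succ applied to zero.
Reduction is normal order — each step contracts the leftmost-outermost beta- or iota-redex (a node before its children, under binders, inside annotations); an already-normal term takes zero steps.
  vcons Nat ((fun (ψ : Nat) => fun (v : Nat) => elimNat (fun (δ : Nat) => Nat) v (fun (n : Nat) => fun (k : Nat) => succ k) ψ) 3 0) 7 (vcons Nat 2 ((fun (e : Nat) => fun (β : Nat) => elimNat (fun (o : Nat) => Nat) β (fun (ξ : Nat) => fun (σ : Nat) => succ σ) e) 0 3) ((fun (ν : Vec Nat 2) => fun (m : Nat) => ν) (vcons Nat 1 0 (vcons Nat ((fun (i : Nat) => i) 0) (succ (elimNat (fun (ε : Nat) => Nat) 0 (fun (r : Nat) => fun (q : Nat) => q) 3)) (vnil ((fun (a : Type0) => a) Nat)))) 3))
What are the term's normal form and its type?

normal form:
  vcons Nat 3 7 (vcons Nat 2 3 (vcons Nat 1 0 (vcons Nat 0 1 (vnil Nat))))
inferred type:
  Vec Nat 4
observation: 29 normal-order steps separate the term from its normal form.


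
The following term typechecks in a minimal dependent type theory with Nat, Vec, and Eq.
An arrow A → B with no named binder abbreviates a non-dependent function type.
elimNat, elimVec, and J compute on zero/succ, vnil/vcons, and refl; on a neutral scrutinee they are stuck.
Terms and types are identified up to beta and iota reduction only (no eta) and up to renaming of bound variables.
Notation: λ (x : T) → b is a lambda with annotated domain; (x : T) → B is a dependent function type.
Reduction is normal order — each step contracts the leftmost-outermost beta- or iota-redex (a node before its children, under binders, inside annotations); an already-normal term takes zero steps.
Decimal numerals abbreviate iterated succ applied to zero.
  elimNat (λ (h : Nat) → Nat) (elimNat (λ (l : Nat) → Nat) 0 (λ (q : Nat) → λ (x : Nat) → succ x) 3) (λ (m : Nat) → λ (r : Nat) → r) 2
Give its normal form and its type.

reduced normal form:
  3
inferred type:
  Nat


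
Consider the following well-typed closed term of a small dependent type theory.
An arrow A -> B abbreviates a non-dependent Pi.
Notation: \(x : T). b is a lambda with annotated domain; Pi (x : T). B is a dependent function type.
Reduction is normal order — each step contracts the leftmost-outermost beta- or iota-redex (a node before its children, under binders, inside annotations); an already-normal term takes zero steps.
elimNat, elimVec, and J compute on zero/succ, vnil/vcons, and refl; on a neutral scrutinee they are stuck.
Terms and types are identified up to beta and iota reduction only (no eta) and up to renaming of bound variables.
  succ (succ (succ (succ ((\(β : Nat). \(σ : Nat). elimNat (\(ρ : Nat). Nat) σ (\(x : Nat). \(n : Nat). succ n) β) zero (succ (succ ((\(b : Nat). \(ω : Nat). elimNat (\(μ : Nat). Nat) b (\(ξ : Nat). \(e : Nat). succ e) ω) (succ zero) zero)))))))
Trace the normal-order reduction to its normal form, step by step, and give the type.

reduction (normal order):
  succ (succ (succ (succ ((\(β : Nat). \(σ : Nat). elimNat (\(ρ : Nat). Nat) σ (\(x : Nat). \(n : Nat). succ n) β) zero (succ (succ ((\(b : Nat). \(ω : Nat). elimNat (\(μ : Nat). Nat) b (\(ξ : Nat). \(e : Nat). succ e) ω) (succ zero) zero)))))))
  ~> succ (succ (succ (succ ((\(β : Nat). elimNat (\(σ : Nat). Nat) β (\(ρ : Nat). \(x : Nat). succ x) zero) (succ (succ ((\(n : Nat). \(b : Nat). elimNat (\(ω : Nat). Nat) n (\(μ : Nat). \(ξ : Nat). succ ξ) b) (succ zero) zero)))))))
  ~> succ (succ (succ (succ (elimNat (\(β : Nat). Nat) (succ (succ ((\(σ : Nat). \(ρ : Nat). elimNat (\(x : Nat). Nat) σ (\(n : Nat). \(b : Nat). succ b) ρ) (succ zero) zero))) (\(ω : Nat). \(μ : Nat). succ μ) zero))))
  ~> succ (succ (succ (succ (succ (succ ((\(β : Nat). \(σ : Nat). elimNat (\(ρ : Nat). Nat) β (\(x : Nat). \(n : Nat). succ n) σ) (succ zero) zero))))))
  ~> succ (succ (succ (succ (succ (succ ((\(β : Nat). elimNat (\(σ : Nat). Nat) (succ zero) (\(ρ : Nat). \(x : Nat). succ x) β) zero))))))
  ~> succ (succ (succ (succ (succ (succ (elimNat (\(β : Nat). Nat) (succ zero) (\(σ : Nat). \(ρ : Nat). succ ρ) zero))))))
  ~> succ (succ (succ (succ (succ (succ (succ zero))))))
type:
  Nat


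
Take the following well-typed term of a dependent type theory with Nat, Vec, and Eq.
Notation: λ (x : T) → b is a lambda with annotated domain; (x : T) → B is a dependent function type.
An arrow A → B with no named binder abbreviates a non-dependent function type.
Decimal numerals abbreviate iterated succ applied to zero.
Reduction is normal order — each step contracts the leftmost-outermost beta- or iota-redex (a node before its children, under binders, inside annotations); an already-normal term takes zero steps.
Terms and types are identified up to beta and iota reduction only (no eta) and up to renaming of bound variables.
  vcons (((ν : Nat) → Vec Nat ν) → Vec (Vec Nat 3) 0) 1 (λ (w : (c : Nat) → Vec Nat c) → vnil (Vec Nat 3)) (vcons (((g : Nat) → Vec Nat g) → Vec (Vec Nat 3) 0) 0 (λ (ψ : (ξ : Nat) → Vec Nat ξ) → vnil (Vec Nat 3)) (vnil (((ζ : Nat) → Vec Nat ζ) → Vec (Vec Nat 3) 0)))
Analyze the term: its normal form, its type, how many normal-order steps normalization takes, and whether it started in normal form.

resulting normal form:
  vcons (((ν : Nat) → Vec Nat ν) → Vec (Vec Nat 3) 0) 1 (λ (w : (c : Nat) → Vec Nat c) → vnil (Vec Nat 3)) (vcons (((g : Nat) → Vec Nat g) → Vec (Vec Nat 3) 0) 0 (λ (ψ : (ξ : Nat) → Vec Nat ξ) → vnil (Vec Nat 3)) (vnil (((ζ : Nat) → Vec Nat ζ) → Vec (Vec Nat 3) 0)))
type:
  Vec (((ν : Nat) → Vec Nat ν) → Vec (Vec Nat 3) 0) 2
normal-order step count: 0
started in normal form: yes


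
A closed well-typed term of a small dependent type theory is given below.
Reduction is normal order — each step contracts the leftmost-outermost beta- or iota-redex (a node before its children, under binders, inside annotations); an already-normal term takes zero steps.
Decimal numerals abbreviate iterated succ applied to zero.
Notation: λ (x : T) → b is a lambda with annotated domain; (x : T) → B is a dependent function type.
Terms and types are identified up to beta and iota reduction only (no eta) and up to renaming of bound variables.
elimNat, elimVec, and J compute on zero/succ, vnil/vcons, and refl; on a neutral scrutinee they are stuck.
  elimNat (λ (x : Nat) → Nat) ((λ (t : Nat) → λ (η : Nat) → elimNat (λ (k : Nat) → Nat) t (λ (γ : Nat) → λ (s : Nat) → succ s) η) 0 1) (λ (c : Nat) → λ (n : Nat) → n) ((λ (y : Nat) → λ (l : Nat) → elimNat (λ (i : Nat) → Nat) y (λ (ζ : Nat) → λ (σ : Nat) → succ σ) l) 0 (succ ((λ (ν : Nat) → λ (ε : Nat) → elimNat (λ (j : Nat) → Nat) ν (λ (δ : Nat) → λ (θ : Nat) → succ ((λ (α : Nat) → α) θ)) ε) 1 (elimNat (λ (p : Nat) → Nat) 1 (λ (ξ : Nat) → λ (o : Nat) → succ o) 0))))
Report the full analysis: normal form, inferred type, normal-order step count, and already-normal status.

normal form:
  1
type:
  Nat
normal-order step count: 36
term was already normal: no
first contracted redex: a beta-redex


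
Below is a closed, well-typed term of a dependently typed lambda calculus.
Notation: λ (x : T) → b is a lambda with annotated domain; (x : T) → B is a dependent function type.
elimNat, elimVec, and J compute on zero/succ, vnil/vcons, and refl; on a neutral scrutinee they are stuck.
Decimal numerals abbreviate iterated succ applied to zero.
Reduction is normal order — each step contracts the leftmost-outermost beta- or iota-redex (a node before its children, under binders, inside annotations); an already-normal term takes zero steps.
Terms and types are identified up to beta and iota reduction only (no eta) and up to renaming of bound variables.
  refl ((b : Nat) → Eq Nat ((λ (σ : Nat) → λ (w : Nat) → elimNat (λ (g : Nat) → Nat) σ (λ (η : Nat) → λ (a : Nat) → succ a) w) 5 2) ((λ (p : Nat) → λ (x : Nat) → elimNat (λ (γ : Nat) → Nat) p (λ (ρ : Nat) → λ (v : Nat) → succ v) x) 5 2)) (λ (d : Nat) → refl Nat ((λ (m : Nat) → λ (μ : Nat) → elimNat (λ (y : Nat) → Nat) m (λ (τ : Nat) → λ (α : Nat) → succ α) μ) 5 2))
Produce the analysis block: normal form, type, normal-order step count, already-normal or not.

resulting normal form:
  refl ((b : Nat) → Eq Nat 7 7) (λ (σ : Nat) → refl Nat 7)
inferred type:
  Eq ((b : Nat) → Eq Nat 7 7) (λ (σ : Nat) → refl Nat 7) (λ (w : Nat) → refl Nat 7)
steps to reach normal form (normal order): 27
term was already normal: no
first contracted redex: a beta-redex


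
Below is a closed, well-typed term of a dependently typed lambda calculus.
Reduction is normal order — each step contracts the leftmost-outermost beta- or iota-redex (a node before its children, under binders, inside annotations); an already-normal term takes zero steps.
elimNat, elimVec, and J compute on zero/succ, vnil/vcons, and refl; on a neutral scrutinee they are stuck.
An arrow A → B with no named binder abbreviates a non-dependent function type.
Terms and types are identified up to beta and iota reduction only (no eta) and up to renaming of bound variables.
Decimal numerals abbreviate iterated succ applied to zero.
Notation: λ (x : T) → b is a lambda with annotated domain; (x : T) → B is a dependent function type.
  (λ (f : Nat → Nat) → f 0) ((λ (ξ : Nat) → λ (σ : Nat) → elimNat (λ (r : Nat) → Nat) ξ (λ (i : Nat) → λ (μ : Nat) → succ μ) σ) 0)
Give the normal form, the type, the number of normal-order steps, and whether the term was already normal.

resulting normal form:
  0
the term's type:
  Nat
reduction steps (normal order): 4
term was already normal: no
first contracted redex: a beta-redex


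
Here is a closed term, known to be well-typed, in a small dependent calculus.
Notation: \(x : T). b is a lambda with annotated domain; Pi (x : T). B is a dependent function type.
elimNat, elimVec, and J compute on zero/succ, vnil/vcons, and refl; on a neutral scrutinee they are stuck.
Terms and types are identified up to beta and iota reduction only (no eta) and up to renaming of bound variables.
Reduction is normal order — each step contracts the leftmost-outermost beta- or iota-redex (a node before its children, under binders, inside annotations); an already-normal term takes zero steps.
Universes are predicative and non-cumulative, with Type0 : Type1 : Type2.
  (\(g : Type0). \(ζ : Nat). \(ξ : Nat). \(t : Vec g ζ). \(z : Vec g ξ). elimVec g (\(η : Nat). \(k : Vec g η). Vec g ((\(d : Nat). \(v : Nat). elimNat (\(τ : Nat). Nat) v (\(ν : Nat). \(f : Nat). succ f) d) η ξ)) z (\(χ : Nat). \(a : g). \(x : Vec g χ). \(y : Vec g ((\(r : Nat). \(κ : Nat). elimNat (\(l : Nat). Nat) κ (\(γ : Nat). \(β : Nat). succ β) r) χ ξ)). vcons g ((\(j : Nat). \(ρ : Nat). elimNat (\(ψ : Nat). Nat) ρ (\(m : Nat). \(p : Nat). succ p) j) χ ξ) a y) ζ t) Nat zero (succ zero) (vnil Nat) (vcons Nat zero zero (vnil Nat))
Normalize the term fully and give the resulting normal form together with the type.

resulting normal form:
  vcons Nat zero zero (vnil Nat)
inferred type:
  Vec Nat (succ zero)


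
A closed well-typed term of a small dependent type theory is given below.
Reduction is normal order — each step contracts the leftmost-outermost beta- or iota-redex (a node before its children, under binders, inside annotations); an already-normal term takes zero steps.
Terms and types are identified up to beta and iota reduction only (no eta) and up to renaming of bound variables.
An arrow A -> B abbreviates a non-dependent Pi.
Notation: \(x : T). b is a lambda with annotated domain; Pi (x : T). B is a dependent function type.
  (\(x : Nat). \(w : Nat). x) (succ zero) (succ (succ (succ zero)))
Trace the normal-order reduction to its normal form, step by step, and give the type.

normal-order reduction sequence:
  (\(x : Nat). \(w : Nat). x) (succ zero) (succ (succ (succ zero)))
  ~> (\(x : Nat). succ zero) (succ (succ (succ zero)))
  ~> succ zero
type:
  Nat


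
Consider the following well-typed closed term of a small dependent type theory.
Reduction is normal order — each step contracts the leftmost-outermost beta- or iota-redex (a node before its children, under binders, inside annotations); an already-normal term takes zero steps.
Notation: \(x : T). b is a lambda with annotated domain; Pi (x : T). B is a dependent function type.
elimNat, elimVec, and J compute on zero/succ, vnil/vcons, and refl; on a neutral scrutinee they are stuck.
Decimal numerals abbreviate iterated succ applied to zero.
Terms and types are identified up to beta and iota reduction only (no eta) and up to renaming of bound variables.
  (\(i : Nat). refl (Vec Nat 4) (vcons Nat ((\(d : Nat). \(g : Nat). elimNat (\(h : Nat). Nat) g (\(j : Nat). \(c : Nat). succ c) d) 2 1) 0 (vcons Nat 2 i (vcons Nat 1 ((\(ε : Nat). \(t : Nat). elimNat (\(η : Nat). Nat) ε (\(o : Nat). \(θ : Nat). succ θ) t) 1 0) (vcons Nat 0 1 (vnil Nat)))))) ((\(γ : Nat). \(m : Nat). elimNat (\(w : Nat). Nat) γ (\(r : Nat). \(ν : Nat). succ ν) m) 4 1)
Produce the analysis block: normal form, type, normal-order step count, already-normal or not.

reduced normal form:
  refl (Vec Nat 4) (vcons Nat 3 0 (vcons Nat 2 5 (vcons Nat 1 1 (vcons Nat 0 1 (vnil Nat)))))
type:
  Eq (Vec Nat 4) (vcons Nat 3 0 (vcons Nat 2 5 (vcons Nat 1 1 (vcons Nat 0 1 (vnil Nat))))) (vcons Nat 3 0 (vcons Nat 2 5 (vcons Nat 1 1 (vcons Nat 0 1 (vnil Nat)))))
normal-order step count: 19
term was already normal: no
first redex: a beta-redex


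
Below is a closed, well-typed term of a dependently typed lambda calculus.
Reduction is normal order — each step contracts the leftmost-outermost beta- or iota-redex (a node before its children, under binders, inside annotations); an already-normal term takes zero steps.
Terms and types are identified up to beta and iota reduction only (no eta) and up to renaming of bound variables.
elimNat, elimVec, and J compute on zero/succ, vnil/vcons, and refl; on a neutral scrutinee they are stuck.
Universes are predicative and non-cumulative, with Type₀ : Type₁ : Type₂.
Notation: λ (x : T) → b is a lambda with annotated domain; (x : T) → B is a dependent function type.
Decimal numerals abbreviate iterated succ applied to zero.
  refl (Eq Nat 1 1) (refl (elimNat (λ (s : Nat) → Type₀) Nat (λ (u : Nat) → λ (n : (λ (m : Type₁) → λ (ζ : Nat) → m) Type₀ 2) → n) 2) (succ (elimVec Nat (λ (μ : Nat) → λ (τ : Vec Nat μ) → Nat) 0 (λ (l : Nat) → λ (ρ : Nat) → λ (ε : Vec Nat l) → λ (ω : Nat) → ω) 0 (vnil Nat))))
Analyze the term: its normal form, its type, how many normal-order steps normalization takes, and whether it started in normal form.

resulting normal form:
  refl (Eq Nat 1 1) (refl Nat 1)
type:
  Eq (Eq Nat 1 1) (refl Nat 1) (refl Nat 1)
reduction steps (normal order): 8
term was already normal: no
first contracted redex: an elimNat iota-redex


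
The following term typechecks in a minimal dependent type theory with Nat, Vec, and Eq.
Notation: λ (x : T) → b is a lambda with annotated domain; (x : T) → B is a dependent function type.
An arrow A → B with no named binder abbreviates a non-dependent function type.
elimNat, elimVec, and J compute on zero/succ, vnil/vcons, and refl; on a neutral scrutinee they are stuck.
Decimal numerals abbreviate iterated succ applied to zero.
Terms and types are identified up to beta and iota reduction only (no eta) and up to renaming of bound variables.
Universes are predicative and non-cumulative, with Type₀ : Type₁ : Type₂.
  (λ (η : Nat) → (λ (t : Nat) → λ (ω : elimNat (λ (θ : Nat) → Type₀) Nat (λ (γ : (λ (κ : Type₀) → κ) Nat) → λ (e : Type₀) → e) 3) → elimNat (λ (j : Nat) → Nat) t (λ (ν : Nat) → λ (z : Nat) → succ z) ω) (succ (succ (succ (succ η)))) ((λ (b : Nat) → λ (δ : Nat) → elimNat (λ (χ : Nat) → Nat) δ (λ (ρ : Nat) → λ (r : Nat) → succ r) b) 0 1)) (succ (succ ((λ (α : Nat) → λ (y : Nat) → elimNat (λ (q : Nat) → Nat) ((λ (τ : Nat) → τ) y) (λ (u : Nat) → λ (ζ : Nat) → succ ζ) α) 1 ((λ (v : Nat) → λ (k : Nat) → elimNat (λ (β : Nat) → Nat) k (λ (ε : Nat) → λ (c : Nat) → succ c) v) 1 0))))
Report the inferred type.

type:
  Nat


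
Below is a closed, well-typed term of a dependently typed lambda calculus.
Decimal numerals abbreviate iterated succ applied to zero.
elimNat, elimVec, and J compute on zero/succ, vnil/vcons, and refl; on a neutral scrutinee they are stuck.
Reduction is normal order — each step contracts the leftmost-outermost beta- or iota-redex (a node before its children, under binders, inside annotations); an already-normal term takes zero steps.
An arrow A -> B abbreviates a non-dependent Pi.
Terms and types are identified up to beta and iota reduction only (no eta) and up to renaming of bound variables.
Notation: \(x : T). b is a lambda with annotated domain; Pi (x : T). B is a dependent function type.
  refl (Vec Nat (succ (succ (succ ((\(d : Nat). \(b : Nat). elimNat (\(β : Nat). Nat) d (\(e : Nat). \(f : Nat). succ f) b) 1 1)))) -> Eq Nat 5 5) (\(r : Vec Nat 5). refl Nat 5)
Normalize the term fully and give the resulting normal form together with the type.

normal form:
  refl (Vec Nat 5 -> Eq Nat 5 5) (\(d : Vec Nat 5). refl Nat 5)
the term's type:
  Eq (Vec Nat 5 -> Eq Nat 5 5) (\(d : Vec Nat 5). refl Nat 5) (\(b : Vec Nat 5). refl Nat 5)
observation: the first redex contracted is a beta-redex; the normal form is reached in 6 normal-order steps.
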